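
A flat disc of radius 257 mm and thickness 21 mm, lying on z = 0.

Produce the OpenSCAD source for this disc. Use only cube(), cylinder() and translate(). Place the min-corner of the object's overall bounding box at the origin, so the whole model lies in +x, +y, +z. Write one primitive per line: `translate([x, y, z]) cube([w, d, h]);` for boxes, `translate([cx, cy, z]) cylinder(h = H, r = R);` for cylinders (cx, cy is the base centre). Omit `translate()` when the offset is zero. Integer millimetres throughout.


translate([257, 257, 0]) cylinder(h = 21, r = 257);


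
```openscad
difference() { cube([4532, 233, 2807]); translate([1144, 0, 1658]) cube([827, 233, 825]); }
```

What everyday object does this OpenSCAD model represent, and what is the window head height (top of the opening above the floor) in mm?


A wall with a window opening. The window head height is 2483 mm.

A wall with a rectangular opening subtracted — a window. Sill at z = 1658, opening 825 mm tall, so the head is at 1658 + 825 = 2483 mm.


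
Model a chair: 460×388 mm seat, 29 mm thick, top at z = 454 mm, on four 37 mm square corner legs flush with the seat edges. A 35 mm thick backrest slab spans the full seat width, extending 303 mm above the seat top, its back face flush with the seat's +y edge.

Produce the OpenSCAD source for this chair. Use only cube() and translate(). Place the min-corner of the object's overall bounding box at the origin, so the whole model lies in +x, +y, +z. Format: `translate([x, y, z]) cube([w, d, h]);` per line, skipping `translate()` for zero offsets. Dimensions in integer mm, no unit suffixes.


translate([0, 0, 425]) cube([460, 388, 29]);
cube([37, 37, 425]);
translate([423, 0, 0]) cube([37, 37, 425]);
translate([0, 351, 0]) cube([37, 37, 425]);
translate([423, 351, 0]) cube([37, 37, 425]);
translate([0, 353, 454]) cube([460, 35, 303]);


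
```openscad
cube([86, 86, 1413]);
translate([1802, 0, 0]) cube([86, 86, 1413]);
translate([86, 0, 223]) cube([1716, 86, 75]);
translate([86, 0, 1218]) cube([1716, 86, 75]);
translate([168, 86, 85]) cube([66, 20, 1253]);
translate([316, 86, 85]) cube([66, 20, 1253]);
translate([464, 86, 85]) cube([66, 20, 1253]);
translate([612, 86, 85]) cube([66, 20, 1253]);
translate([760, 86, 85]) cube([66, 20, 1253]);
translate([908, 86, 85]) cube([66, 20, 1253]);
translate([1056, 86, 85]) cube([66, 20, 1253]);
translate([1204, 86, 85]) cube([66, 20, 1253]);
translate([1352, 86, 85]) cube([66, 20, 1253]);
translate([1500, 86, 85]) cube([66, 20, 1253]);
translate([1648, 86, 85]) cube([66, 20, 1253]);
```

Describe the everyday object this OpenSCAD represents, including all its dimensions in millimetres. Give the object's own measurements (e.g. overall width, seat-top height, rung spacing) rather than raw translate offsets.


A fence section. Two 86×86 mm posts, 1413 mm tall, stand on the floor with a clear span of 1716 mm between their inner faces. Two horizontal rails of 86×75 mm section span the gap between the posts with their undersides at z = 223 mm and z = 1218 mm, flush with the posts' −y face. 11 pickets, each 66 mm wide, 20 mm thick and 1253 mm tall, are fixed to the +y face of the rails with their bottoms at z = 85 mm, spaced across the span with a 82 mm gap after the −x post and between neighbouring pickets, with 88 mm left before the +x post.


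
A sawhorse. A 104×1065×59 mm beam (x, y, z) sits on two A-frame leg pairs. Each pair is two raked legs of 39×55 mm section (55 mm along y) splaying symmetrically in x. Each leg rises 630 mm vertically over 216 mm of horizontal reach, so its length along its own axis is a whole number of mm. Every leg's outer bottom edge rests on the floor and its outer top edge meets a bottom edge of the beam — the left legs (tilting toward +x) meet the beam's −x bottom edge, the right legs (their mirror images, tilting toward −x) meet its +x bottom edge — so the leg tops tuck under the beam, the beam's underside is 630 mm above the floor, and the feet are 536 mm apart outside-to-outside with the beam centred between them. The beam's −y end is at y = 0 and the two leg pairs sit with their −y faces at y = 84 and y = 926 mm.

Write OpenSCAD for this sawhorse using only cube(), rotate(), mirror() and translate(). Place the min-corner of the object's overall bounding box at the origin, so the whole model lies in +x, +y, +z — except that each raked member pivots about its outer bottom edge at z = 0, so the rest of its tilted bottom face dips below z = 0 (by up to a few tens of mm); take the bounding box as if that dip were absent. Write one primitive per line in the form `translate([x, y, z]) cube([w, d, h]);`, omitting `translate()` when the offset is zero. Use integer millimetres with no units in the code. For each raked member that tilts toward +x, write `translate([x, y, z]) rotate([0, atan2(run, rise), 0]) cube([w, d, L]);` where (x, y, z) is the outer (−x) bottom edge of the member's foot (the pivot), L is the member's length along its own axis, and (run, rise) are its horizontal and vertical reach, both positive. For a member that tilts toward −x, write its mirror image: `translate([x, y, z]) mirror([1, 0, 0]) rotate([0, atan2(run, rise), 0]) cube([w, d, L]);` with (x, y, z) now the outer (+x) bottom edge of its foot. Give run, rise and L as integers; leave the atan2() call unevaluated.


// leg length = √(216² + 630²) = 666
// right-leg outer foot x = 2·216 + 104 = 536
// beam min-corner = (216, 0, 630)
translate([216, 0, 630]) cube([104, 1065, 59]);
translate([0, 84, 0]) rotate([0, atan2(216, 630), 0]) cube([39, 55, 666]);
translate([536, 84, 0]) mirror([1, 0, 0]) rotate([0, atan2(216, 630), 0]) cube([39, 55, 666]);
translate([0, 926, 0]) rotate([0, atan2(216, 630), 0]) cube([39, 55, 666]);
translate([536, 926, 0]) mirror([1, 0, 0]) rotate([0, atan2(216, 630), 0]) cube([39, 55, 666]);


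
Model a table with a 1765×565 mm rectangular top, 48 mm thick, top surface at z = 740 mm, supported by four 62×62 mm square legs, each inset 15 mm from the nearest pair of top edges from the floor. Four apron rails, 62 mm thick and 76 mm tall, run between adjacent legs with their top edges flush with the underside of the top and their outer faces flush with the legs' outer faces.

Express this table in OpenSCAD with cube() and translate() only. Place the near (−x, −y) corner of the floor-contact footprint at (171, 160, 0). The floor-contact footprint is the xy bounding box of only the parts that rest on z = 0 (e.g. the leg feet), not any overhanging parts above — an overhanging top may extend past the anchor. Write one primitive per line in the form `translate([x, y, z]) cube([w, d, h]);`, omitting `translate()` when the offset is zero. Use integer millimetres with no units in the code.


// leg_h = 740 - 48 = 692
// apron z = 692 - 76 = 616
translate([156, 145, 692]) cube([1765, 565, 48]);
translate([171, 160, 0]) cube([62, 62, 692]);
translate([1844, 160, 0]) cube([62, 62, 692]);
translate([171, 633, 0]) cube([62, 62, 692]);
translate([1844, 633, 0]) cube([62, 62, 692]);
translate([233, 160, 616]) cube([1611, 62, 76]);
translate([233, 633, 616]) cube([1611, 62, 76]);
translate([171, 222, 616]) cube([62, 411, 76]);
translate([1844, 222, 616]) cube([62, 411, 76]);


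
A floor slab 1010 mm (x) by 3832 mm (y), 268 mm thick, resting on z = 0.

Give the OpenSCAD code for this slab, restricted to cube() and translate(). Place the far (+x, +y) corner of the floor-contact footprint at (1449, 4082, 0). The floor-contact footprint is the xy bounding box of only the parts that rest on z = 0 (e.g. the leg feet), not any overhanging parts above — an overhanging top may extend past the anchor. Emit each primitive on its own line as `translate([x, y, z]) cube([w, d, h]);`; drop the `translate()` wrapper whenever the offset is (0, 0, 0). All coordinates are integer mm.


translate([439, 250, 0]) cube([1010, 3832, 268]);


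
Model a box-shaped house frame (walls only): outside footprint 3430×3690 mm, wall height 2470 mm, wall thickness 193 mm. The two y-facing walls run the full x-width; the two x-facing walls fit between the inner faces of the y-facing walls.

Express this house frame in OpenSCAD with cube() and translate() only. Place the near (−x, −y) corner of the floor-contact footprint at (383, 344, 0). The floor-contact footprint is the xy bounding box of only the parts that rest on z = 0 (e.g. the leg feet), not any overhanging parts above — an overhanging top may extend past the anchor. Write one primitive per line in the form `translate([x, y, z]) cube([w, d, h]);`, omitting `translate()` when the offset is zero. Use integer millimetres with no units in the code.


translate([383, 344, 0]) cube([3430, 193, 2470]);
translate([383, 3841, 0]) cube([3430, 193, 2470]);
translate([383, 537, 0]) cube([193, 3304, 2470]);
translate([3620, 537, 0]) cube([193, 3304, 2470]);


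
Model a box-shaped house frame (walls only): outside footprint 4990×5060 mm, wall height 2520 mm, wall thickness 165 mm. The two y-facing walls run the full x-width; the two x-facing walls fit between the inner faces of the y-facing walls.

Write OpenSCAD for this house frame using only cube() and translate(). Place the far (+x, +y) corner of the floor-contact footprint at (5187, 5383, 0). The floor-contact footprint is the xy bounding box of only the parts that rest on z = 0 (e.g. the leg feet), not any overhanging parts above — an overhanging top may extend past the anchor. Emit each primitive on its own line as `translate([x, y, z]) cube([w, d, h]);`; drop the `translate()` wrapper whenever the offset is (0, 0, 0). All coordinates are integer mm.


translate([197, 323, 0]) cube([4990, 165, 2520]);
translate([197, 5218, 0]) cube([4990, 165, 2520]);
translate([197, 488, 0]) cube([165, 4730, 2520]);
translate([5022, 488, 0]) cube([165, 4730, 2520]);


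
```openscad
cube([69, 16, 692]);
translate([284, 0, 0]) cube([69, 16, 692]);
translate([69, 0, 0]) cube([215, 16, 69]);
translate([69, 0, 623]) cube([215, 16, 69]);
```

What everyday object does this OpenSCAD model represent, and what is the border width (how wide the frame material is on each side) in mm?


A picture frame. The border width is 69 mm.

Four thin pieces enclosing a rectangular opening — a picture frame. The two full-height stiles are 692 mm tall; the top rail sits at z = 623 and is 69 mm tall, so the border above the opening is 692 − 623 = 69 mm, matching the stile x-width.


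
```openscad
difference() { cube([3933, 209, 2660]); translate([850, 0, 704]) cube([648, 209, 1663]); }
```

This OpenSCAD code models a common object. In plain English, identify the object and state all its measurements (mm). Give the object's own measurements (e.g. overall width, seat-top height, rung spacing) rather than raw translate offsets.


A wall 3933 mm long (x), 209 mm thick (y), 2660 mm tall, with a rectangular window opening cut through it. The opening is 648 mm wide and 1663 mm tall; its sill is at z = 704 mm and its near (−x) edge is 850 mm from the wall's −x end. The opening passes through the full wall thickness.


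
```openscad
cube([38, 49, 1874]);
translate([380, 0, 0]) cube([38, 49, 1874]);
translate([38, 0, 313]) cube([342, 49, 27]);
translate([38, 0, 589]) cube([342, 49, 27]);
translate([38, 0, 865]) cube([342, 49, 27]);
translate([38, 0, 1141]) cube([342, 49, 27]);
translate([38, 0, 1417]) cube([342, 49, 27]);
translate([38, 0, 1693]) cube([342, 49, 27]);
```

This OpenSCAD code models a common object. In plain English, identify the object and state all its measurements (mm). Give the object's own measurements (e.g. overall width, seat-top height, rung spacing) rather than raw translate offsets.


A straight ladder. Two 38×49 mm vertical rails, 1874 mm tall, stand 418 mm apart (outside-to-outside) with their front faces coplanar on the −y side. 6 rungs, each 49 mm deep and 27 mm tall, span between the inner faces of the rails, front faces flush with the rails. The lowest rung's underside is at z = 313 mm and rungs are spaced 276 mm apart (underside to underside).


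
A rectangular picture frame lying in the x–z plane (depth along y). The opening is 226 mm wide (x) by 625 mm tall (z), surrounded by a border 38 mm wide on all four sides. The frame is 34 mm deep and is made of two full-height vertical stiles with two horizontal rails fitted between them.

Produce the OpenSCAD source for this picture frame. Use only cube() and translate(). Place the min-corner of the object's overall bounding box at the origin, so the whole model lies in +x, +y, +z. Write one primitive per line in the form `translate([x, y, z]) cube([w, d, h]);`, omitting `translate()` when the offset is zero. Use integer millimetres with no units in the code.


cube([38, 34, 701]);
translate([264, 0, 0]) cube([38, 34, 701]);
translate([38, 0, 0]) cube([226, 34, 38]);
translate([38, 0, 663]) cube([226, 34, 38]);


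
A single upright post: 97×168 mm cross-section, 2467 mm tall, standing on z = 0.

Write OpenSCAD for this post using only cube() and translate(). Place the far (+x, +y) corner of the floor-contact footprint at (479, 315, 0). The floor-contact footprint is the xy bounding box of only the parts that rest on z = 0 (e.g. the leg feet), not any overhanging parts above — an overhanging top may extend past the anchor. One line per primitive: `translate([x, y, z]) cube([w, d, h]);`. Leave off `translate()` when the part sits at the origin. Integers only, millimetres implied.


translate([382, 147, 0]) cube([97, 168, 2467]);


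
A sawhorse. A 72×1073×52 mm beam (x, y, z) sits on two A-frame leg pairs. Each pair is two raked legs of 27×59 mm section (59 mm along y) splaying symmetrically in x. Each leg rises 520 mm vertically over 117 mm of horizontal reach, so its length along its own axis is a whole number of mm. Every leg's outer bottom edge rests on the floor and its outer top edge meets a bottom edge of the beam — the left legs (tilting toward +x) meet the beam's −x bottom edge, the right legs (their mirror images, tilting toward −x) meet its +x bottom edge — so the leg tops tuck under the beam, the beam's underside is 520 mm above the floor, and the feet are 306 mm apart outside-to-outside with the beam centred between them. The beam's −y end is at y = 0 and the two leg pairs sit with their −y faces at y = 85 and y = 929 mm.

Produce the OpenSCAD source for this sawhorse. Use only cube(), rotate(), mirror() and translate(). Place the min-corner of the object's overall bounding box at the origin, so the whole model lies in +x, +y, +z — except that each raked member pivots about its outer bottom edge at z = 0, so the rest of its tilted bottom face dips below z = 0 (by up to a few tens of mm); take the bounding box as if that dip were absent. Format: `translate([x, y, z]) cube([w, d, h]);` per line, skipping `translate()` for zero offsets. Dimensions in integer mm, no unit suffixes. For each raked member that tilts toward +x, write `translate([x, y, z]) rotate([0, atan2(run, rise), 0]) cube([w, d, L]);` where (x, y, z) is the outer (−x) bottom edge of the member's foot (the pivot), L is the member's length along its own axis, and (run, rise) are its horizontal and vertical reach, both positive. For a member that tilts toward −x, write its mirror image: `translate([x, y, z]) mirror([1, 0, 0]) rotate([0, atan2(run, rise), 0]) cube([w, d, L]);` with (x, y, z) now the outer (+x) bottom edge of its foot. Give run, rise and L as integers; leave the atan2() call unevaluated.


translate([117, 0, 520]) cube([72, 1073, 52]);
translate([0, 85, 0]) rotate([0, atan2(117, 520), 0]) cube([27, 59, 533]);
translate([306, 85, 0]) mirror([1, 0, 0]) rotate([0, atan2(117, 520), 0]) cube([27, 59, 533]);
translate([0, 929, 0]) rotate([0, atan2(117, 520), 0]) cube([27, 59, 533]);
translate([306, 929, 0]) mirror([1, 0, 0]) rotate([0, atan2(117, 520), 0]) cube([27, 59, 533]);


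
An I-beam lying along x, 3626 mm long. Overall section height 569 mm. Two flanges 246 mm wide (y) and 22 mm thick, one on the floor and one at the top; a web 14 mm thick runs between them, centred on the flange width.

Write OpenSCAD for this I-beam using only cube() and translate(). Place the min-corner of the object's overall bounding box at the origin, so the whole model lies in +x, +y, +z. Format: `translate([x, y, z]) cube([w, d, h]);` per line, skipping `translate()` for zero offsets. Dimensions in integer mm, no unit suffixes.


cube([3626, 246, 22]);
translate([0, 116, 22]) cube([3626, 14, 525]);
translate([0, 0, 547]) cube([3626, 246, 22]);


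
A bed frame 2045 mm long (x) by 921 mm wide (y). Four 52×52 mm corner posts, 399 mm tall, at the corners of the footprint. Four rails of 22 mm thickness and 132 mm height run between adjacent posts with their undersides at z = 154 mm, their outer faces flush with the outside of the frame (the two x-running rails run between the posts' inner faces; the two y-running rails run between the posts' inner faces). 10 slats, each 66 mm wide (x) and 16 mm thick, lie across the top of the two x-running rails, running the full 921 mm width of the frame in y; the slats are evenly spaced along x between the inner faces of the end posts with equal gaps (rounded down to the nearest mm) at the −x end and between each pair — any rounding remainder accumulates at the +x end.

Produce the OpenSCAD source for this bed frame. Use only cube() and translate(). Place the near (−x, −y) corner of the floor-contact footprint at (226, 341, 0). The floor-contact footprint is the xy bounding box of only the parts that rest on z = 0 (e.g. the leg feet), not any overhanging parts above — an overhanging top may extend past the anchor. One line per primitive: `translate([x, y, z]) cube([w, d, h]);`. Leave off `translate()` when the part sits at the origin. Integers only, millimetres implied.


translate([226, 341, 0]) cube([52, 52, 399]);
translate([226, 1210, 0]) cube([52, 52, 399]);
translate([2219, 341, 0]) cube([52, 52, 399]);
translate([2219, 1210, 0]) cube([52, 52, 399]);
translate([278, 341, 154]) cube([1941, 22, 132]);
translate([278, 1240, 154]) cube([1941, 22, 132]);
translate([226, 393, 154]) cube([22, 817, 132]);
translate([2249, 393, 154]) cube([22, 817, 132]);
translate([394, 341, 286]) cube([66, 921, 16]);
translate([576, 341, 286]) cube([66, 921, 16]);
translate([758, 341, 286]) cube([66, 921, 16]);
translate([940, 341, 286]) cube([66, 921, 16]);
translate([1122, 341, 286]) cube([66, 921, 16]);
translate([1304, 341, 286]) cube([66, 921, 16]);
translate([1486, 341, 286]) cube([66, 921, 16]);
translate([1668, 341, 286]) cube([66, 921, 16]);
translate([1850, 341, 286]) cube([66, 921, 16]);
translate([2032, 341, 286]) cube([66, 921, 16]);


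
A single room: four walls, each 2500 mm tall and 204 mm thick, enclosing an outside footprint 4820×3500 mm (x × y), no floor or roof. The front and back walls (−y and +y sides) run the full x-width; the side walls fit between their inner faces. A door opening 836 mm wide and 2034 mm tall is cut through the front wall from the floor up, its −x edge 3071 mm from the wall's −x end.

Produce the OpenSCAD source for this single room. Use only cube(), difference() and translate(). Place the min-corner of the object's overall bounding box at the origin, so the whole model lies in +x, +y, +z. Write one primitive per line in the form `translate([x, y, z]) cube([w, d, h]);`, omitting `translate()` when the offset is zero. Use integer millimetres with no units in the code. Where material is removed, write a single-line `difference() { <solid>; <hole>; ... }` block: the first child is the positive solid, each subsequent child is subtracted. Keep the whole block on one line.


difference() { cube([4820, 204, 2500]); translate([3071, 0, 0]) cube([836, 204, 2034]); }
translate([0, 3296, 0]) cube([4820, 204, 2500]);
translate([0, 204, 0]) cube([204, 3092, 2500]);
translate([4616, 204, 0]) cube([204, 3092, 2500]);


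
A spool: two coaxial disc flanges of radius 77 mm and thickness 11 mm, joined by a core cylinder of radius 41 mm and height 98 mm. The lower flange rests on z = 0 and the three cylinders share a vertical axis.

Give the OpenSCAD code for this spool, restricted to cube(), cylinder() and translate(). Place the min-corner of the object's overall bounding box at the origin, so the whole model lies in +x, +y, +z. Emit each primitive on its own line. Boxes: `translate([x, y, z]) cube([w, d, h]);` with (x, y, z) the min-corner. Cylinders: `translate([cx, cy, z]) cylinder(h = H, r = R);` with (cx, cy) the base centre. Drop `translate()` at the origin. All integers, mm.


translate([77, 77, 0]) cylinder(h = 11, r = 77);
translate([77, 77, 11]) cylinder(h = 98, r = 41);
translate([77, 77, 109]) cylinder(h = 11, r = 77);


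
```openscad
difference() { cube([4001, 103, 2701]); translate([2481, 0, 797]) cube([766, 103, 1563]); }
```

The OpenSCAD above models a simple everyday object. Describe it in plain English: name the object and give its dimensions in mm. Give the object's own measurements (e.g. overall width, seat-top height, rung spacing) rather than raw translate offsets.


A wall 4001 mm long (x), 103 mm thick (y), 2701 mm tall, with a rectangular window opening cut through it. The opening is 766 mm wide and 1563 mm tall; its sill is at z = 797 mm and its near (−x) edge is 2481 mm from the wall's −x end. The opening passes through the full wall thickness.


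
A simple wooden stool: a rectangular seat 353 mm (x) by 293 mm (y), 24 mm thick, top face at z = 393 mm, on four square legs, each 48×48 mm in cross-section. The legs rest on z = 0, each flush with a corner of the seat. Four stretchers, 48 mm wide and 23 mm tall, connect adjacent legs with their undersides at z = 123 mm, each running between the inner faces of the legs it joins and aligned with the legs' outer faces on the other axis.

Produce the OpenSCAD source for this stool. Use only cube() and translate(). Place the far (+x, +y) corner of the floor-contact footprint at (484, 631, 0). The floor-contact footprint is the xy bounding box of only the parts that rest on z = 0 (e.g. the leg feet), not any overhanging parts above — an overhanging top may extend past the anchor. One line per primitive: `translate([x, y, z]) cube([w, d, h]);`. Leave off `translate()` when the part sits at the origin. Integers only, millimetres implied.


// leg_h = 393 - 24 = 369
// stretcher span = 353 - 2*48 = 257
translate([131, 338, 369]) cube([353, 293, 24]);
translate([131, 338, 0]) cube([48, 48, 369]);
translate([436, 338, 0]) cube([48, 48, 369]);
translate([131, 583, 0]) cube([48, 48, 369]);
translate([436, 583, 0]) cube([48, 48, 369]);
translate([179, 338, 123]) cube([257, 48, 23]);
translate([179, 583, 123]) cube([257, 48, 23]);
translate([131, 386, 123]) cube([48, 197, 23]);
translate([436, 386, 123]) cube([48, 197, 23]);


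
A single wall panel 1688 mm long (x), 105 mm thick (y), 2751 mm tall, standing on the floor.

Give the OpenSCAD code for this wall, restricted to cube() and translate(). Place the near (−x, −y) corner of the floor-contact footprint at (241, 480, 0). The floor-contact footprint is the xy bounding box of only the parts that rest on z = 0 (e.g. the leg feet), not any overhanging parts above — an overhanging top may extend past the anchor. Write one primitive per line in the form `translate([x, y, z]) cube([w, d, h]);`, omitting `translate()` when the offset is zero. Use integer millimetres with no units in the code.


translate([241, 480, 0]) cube([1688, 105, 2751]);


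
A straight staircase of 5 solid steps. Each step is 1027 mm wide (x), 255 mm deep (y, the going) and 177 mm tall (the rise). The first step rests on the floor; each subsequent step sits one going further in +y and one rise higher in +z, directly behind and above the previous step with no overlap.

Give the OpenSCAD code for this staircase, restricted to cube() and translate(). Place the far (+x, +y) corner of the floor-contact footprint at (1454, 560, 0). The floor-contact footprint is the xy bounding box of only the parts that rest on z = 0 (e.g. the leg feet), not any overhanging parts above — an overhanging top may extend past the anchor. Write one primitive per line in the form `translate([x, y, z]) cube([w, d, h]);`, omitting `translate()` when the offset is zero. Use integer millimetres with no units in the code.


translate([427, 305, 0]) cube([1027, 255, 177]);
translate([427, 560, 177]) cube([1027, 255, 177]);
translate([427, 815, 354]) cube([1027, 255, 177]);
translate([427, 1070, 531]) cube([1027, 255, 177]);
translate([427, 1325, 708]) cube([1027, 255, 177]);


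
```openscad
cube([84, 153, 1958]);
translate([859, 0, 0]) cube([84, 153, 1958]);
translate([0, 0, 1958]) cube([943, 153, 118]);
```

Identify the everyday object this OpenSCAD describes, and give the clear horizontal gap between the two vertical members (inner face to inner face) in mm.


A door frame. The clear opening width is 775 mm.

Two 1958 mm tall posts with a header on top — a door frame. The left jamb is 84 mm wide at x = 0; the right jamb starts at x = 859. The clear opening is 859 − 84 = 775 mm.


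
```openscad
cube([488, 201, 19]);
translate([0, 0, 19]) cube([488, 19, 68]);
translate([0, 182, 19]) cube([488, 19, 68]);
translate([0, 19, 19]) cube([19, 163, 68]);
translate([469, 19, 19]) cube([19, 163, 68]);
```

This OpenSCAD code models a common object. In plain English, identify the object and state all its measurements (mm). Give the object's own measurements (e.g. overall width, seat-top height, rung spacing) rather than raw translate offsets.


An open-topped rectangular box: outside dimensions 488×201×87 mm, with a uniform wall and base thickness of 19 mm. The base is a full 488×201 slab on the floor; four walls sit on top of the base. The front and back walls (the −y and +y sides) span the full width; the two side walls fit between them.


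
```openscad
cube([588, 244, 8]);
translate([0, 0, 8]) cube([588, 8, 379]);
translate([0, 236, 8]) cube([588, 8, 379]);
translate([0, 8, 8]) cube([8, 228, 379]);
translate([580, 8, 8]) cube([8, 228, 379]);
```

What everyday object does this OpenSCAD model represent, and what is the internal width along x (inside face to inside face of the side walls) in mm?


An open box. The internal width is 572 mm.

A 588×244 base slab with four walls standing on it — an open box. The base is 588 mm wide and the walls are 8 mm thick, so the internal width is 588 − 2 × 8 = 572 mm.


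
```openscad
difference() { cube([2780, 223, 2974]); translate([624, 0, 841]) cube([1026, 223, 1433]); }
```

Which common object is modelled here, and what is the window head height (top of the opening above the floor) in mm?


A wall with a window opening. The window head height is 2274 mm.

A wall with a rectangular opening subtracted — a window. Sill at z = 841, opening 1433 mm tall, so the head is at 841 + 1433 = 2274 mm.


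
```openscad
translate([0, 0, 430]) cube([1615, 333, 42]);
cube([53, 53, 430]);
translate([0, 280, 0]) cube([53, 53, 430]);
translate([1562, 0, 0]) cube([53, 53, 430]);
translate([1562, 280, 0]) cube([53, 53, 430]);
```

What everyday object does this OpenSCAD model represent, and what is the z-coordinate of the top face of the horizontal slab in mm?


A bench. The seat-top height is 472 mm.

A long slab on four corner posts — a bench. The slab sits at z = 430 with thickness 42, so the top is 430 + 42 = 472 mm.


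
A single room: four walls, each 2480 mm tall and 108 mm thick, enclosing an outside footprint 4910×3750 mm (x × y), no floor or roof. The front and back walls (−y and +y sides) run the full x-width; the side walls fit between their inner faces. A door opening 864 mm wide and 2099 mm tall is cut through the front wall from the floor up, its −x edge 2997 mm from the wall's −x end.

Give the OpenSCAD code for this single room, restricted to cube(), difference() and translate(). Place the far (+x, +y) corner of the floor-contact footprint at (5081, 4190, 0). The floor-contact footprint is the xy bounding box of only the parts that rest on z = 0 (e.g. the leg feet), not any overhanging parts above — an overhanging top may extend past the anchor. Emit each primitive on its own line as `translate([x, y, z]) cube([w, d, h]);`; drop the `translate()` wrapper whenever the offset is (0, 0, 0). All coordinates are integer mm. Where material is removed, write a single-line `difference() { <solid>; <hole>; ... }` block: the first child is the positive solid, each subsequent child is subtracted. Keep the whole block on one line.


difference() { translate([171, 440, 0]) cube([4910, 108, 2480]); translate([3168, 440, 0]) cube([864, 108, 2099]); }
translate([171, 4082, 0]) cube([4910, 108, 2480]);
translate([171, 548, 0]) cube([108, 3534, 2480]);
translate([4973, 548, 0]) cube([108, 3534, 2480]);


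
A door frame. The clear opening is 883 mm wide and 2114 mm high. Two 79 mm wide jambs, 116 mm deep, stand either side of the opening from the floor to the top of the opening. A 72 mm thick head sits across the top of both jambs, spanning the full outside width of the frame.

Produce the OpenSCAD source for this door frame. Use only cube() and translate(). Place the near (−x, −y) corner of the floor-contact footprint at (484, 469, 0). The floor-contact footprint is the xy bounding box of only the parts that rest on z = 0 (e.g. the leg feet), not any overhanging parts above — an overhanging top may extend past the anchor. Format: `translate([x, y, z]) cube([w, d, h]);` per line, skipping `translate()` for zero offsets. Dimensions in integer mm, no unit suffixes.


translate([484, 469, 0]) cube([79, 116, 2114]);
translate([1446, 469, 0]) cube([79, 116, 2114]);
translate([484, 469, 2114]) cube([1041, 116, 72]);


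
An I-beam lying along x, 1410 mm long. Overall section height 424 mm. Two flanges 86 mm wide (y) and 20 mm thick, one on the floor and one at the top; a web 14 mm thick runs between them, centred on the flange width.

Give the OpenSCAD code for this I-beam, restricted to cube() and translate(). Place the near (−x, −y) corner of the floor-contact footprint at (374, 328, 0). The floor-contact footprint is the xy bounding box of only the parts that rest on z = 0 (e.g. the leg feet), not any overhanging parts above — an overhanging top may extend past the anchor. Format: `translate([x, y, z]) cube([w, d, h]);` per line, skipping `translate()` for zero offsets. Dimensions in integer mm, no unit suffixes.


translate([374, 328, 0]) cube([1410, 86, 20]);
translate([374, 364, 20]) cube([1410, 14, 384]);
translate([374, 328, 404]) cube([1410, 86, 20]);


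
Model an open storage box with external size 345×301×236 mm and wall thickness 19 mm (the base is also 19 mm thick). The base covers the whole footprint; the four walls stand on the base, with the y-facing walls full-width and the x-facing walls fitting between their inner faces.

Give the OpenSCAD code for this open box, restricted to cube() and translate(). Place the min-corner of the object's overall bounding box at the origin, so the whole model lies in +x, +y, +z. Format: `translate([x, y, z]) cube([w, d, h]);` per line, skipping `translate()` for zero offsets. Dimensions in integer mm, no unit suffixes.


cube([345, 301, 19]);
translate([0, 0, 19]) cube([345, 19, 217]);
translate([0, 282, 19]) cube([345, 19, 217]);
translate([0, 19, 19]) cube([19, 263, 217]);
translate([326, 19, 19]) cube([19, 263, 217]);


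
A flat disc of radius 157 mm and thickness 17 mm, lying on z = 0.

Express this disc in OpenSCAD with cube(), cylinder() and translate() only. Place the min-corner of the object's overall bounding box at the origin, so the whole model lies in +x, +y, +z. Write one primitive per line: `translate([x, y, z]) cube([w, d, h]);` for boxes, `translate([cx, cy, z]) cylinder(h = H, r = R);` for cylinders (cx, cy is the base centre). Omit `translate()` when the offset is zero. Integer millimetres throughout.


translate([157, 157, 0]) cylinder(h = 17, r = 157);


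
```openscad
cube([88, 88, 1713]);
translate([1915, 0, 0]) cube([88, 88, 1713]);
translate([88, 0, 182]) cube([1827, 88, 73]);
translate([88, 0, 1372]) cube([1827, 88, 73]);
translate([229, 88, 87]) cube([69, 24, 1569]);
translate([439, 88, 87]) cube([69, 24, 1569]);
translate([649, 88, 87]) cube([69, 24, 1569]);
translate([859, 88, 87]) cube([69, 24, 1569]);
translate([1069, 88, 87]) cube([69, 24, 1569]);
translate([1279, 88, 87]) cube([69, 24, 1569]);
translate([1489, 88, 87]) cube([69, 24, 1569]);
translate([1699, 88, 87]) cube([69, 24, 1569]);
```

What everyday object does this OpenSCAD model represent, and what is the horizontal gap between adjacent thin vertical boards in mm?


A fence section. The picket gap is 141 mm.

Two posts, two rails, 8 pickets — a fence section. Span 1827 mm holds 8 pickets of 69 mm with 9 equal gaps: ⌊(1827 − 8·69) / 9⌋ = 141 mm.


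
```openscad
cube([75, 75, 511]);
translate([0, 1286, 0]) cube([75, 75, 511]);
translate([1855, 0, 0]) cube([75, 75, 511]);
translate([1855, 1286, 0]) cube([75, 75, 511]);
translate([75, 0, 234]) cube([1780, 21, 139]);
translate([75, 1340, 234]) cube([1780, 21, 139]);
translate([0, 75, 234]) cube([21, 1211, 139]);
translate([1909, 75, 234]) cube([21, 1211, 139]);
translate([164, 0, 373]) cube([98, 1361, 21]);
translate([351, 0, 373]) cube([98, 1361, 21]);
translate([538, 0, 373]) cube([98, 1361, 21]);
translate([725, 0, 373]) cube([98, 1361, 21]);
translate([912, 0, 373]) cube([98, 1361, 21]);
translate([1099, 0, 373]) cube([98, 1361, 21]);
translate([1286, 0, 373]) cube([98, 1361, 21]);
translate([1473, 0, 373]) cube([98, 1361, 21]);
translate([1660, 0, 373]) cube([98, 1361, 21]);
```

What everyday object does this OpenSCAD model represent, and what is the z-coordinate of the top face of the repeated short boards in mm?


A bed frame. The slat-top height is 394 mm.

Four posts, four rails, and a row of slats — a bed frame. Slats sit on the rails at z = 234 + 139 = 373; with slat thickness 21, the top is 394 mm.


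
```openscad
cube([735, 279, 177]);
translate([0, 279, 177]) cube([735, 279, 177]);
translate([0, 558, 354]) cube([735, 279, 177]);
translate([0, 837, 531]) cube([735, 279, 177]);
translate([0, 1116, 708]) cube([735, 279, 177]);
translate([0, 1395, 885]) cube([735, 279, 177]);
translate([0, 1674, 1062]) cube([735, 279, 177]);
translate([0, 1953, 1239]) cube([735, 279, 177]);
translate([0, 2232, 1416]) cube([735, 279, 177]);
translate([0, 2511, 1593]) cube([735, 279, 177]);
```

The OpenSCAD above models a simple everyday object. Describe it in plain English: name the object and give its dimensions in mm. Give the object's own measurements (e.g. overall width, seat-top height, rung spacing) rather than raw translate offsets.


A straight staircase of 10 solid steps. Each step is 735 mm wide (x), 279 mm deep (y, the going) and 177 mm tall (the rise). The first step rests on the floor; each subsequent step sits one going further in +y and one rise higher in +z, directly behind and above the previous step with no overlap.


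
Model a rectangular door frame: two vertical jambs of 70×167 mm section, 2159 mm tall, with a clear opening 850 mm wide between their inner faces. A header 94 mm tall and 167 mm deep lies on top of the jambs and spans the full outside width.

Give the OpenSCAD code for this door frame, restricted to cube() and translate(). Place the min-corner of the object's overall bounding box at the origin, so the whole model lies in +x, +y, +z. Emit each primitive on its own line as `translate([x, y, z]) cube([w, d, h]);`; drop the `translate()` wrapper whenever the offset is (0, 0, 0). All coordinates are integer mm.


cube([70, 167, 2159]);
translate([920, 0, 0]) cube([70, 167, 2159]);
translate([0, 0, 2159]) cube([990, 167, 94]);


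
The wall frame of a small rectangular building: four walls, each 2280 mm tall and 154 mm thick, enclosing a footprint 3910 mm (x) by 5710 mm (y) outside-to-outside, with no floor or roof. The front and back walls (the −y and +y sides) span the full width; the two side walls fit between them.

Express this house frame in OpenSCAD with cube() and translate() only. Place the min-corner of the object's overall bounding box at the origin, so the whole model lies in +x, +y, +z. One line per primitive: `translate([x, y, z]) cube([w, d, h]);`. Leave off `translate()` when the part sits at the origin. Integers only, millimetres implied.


cube([3910, 154, 2280]);
translate([0, 5556, 0]) cube([3910, 154, 2280]);
translate([0, 154, 0]) cube([154, 5402, 2280]);
translate([3756, 154, 0]) cube([154, 5402, 2280]);


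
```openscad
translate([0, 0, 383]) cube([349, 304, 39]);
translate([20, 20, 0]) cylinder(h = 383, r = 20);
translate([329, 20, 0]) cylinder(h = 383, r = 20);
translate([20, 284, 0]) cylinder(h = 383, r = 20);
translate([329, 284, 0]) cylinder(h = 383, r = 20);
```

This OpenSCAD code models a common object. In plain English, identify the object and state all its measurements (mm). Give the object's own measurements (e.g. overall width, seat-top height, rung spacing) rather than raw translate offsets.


A four-legged stool. The seat is a 349×304×39 mm slab whose top surface is at z = 422 mm; four round legs, each 40 mm in diameter, run from the floor (z = 0) to the underside of the seat, each leg's axis is inset half a diameter from the nearest pair of seat edges (so the leg's bounding box is flush with the corner).


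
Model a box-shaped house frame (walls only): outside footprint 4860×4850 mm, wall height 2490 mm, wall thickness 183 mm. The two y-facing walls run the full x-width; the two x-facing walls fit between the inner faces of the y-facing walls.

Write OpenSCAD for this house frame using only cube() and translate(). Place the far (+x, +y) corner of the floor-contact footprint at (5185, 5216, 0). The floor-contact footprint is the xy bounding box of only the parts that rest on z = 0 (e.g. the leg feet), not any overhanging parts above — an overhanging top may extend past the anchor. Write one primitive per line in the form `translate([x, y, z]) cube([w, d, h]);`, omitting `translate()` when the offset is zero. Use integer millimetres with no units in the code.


translate([325, 366, 0]) cube([4860, 183, 2490]);
translate([325, 5033, 0]) cube([4860, 183, 2490]);
translate([325, 549, 0]) cube([183, 4484, 2490]);
translate([5002, 549, 0]) cube([183, 4484, 2490]);


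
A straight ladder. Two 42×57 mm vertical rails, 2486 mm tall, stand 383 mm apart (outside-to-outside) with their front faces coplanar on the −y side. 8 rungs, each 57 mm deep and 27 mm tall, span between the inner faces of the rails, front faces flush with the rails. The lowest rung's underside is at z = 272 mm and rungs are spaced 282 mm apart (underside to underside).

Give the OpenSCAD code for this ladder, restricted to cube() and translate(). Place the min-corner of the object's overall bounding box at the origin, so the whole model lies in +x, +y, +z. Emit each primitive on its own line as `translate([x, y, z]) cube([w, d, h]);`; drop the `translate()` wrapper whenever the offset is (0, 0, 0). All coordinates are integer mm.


// rung span = 383 - 2*42 = 299
// rung[k] z = 272 + k*282
cube([42, 57, 2486]);
translate([341, 0, 0]) cube([42, 57, 2486]);
translate([42, 0, 272]) cube([299, 57, 27]);
translate([42, 0, 554]) cube([299, 57, 27]);
translate([42, 0, 836]) cube([299, 57, 27]);
translate([42, 0, 1118]) cube([299, 57, 27]);
translate([42, 0, 1400]) cube([299, 57, 27]);
translate([42, 0, 1682]) cube([299, 57, 27]);
translate([42, 0, 1964]) cube([299, 57, 27]);
translate([42, 0, 2246]) cube([299, 57, 27]);


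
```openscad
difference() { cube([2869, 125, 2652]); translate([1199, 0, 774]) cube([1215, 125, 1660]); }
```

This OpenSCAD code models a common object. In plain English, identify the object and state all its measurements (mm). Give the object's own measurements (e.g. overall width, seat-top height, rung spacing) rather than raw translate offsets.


A wall 2869 mm long (x), 125 mm thick (y), 2652 mm tall, with a rectangular window opening cut through it. The opening is 1215 mm wide and 1660 mm tall; its sill is at z = 774 mm and its near (−x) edge is 1199 mm from the wall's −x end. The opening passes through the full wall thickness.
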